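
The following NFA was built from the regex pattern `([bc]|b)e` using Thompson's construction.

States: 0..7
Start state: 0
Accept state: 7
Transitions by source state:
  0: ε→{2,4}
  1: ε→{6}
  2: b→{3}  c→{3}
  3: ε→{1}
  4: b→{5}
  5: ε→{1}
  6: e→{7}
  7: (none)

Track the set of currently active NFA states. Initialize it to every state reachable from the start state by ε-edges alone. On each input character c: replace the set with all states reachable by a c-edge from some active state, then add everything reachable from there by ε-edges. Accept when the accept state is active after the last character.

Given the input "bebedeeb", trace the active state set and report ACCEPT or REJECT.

Answer: REJECT

Derivation:
initial (ε-close {0}): {0,2,4}
'b' @ 1: {1,3,5,6}
'e' @ 2: {7}  ✓accept
'b' @ 3: {}  — state set empty
rest 'edeeb' ignored (set empty)
final: {}; accept 7 not in set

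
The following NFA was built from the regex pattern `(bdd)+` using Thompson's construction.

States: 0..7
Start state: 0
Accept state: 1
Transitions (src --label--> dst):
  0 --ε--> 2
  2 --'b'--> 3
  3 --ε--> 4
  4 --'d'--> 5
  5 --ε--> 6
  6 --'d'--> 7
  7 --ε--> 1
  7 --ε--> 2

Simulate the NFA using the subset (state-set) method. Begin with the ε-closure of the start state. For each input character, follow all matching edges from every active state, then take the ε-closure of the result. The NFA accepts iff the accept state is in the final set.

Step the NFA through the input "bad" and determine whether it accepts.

Answer: REJECT

Derivation:
S₀ = ε-closure({0}) = {0,2}
'b' @ 1: {3,4}
'a' @ 2: {}  — state set empty
rest 'd' ignored (set empty)
after full input: {}  (accept=1 not in)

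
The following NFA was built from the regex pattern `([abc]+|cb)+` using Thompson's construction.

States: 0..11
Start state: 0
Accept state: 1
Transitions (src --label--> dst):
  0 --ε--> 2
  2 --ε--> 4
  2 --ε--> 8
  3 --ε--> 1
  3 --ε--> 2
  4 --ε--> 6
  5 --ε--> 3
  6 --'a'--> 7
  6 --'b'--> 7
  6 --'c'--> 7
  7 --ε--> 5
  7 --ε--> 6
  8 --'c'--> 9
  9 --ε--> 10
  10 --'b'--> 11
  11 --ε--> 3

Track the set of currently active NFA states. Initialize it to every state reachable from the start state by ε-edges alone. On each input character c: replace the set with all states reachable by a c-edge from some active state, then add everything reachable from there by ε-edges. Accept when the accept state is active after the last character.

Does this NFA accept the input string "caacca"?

initial (ε-close {0}): {0,2,4,6,8}
'c' @ 1: {1,2,3,4,5,6,7,8,9,10}  ✓accept
'a' @ 2: {1,2,3,4,5,6,7,8}  ✓accept
'a' @ 3: {1,2,3,4,5,6,7,8}  ✓accept
'c' @ 4: {1,2,3,4,5,6,7,8,9,10}  ✓accept
'c' @ 5: {1,2,3,4,5,6,7,8,9,10}  ✓accept
'a' @ 6: {1,2,3,4,5,6,7,8}  ✓accept
final: {1,2,3,4,5,6,7,8}; accept 1 in set

Answer: ACCEPT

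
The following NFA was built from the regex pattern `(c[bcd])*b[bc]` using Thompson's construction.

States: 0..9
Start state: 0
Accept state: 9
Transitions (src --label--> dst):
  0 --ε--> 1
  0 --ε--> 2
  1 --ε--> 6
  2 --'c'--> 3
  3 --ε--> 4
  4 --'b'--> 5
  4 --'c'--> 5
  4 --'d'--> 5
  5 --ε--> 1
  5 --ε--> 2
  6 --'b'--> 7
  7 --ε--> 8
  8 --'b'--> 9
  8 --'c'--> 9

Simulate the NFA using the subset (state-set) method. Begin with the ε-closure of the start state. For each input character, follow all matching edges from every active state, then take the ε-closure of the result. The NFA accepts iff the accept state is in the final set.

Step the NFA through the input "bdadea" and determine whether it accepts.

Answer: REJECT

Steps:
initial (ε-close {0}): {0,1,2,6}
'b' @ 1: {7,8}
'd' @ 2: {}  — dead — no transitions
rest 'adea' ignored (set empty)
end set {} — state 9 not in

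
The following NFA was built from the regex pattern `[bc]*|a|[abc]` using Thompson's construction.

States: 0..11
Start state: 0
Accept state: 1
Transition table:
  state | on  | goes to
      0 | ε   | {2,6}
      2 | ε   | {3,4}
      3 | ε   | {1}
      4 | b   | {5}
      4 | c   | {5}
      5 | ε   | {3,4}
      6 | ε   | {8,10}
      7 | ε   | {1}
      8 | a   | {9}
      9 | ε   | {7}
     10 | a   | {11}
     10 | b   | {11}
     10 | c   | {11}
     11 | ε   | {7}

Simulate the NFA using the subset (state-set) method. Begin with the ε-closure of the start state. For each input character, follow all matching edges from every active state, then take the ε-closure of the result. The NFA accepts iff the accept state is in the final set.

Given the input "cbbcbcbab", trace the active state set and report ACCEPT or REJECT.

Answer: REJECT

Steps:
S₀ = ε-closure({0}) = {0,1,2,3,4,6,8,10}
'c' @ 1: {1,3,4,5,7,11}  ✓accept
'b' @ 2: {1,3,4,5}  ✓accept
'b' @ 3: {1,3,4,5}  ✓accept
'c' @ 4: {1,3,4,5}  ✓accept
'b' @ 5: {1,3,4,5}  ✓accept
'c' @ 6: {1,3,4,5}  ✓accept
'b' @ 7: {1,3,4,5}  ✓accept
'a' @ 8: {}  — dead — no transitions
rest 'b' ignored (set empty)
after full input: {}  (accept=1 not in)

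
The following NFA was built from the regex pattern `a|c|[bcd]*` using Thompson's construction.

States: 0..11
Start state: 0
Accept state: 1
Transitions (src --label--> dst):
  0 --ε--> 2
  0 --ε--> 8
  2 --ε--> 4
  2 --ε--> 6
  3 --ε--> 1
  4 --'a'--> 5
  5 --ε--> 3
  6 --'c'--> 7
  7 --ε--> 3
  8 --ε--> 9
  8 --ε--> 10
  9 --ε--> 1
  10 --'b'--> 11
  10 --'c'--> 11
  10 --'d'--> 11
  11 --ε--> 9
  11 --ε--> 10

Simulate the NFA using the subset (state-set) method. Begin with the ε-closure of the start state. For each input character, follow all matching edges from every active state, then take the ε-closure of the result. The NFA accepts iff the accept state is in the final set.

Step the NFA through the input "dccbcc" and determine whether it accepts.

Answer: ACCEPT

Trace:
S₀ = ε-closure({0}) = {0,1,2,4,6,8,9,10}
'd' @ 1: {1,9,10,11}  ✓accept
'c' @ 2: {1,9,10,11}  ✓accept
'c' @ 3: {1,9,10,11}  ✓accept
'b' @ 4: {1,9,10,11}  ✓accept
'c' @ 5: {1,9,10,11}  ✓accept
'c' @ 6: {1,9,10,11}  ✓accept
final: {1,9,10,11}; accept 1 in set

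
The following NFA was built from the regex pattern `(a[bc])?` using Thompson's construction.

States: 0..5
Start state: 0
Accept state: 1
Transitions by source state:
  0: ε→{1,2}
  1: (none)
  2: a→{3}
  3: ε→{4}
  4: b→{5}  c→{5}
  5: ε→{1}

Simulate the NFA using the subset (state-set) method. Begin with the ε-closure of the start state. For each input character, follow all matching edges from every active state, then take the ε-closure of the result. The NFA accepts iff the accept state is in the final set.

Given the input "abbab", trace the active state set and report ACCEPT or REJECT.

Answer: REJECT

Derivation:
initial (ε-close {0}): {0,1,2}
'a' @ 1: {3,4}
'b' @ 2: {1,5}  ✓accept
'b' @ 3: {}  — no active states
rest 'ab' ignored (set empty)
final: {}; accept 1 not in set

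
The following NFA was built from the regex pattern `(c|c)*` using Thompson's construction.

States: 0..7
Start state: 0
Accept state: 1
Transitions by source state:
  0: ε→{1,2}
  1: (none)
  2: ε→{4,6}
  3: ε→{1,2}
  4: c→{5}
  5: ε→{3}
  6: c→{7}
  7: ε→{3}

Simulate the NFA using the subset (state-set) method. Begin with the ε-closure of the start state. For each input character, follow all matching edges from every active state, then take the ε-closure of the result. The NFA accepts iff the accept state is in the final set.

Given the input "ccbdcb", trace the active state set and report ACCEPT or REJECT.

Answer: REJECT

Derivation:
initial (ε-close {0}): {0,1,2,4,6}
'c' @ 1: {1,2,3,4,5,6,7}  (accept∈set)
'c' @ 2: {1,2,3,4,5,6,7}  (accept∈set)
'b' @ 3: {}  — dead — no transitions
rest 'dcb' ignored (set empty)
final: {}; accept 1 not in set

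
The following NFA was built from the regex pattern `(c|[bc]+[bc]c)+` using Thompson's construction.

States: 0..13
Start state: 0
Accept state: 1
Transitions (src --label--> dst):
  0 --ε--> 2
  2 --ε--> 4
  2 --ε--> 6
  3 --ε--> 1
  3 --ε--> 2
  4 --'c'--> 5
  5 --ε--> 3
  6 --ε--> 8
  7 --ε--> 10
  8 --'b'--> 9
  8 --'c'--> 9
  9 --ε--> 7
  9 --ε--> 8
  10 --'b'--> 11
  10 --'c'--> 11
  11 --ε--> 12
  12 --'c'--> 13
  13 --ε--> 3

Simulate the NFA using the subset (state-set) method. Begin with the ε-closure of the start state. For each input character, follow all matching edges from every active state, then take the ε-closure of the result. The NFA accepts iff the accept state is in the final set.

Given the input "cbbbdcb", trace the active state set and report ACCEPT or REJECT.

initial (ε-close {0}): {0,2,4,6,8}
'c' @ 1: {1,2,3,4,5,6,7,8,9,10}  ✓accept
'b' @ 2: {7,8,9,10,11,12}
'b' @ 3: {7,8,9,10,11,12}
'b' @ 4: {7,8,9,10,11,12}
'd' @ 5: {}  — no active states
rest 'cb' ignored (set empty)
final: {}; accept 1 not in set

Answer: REJECT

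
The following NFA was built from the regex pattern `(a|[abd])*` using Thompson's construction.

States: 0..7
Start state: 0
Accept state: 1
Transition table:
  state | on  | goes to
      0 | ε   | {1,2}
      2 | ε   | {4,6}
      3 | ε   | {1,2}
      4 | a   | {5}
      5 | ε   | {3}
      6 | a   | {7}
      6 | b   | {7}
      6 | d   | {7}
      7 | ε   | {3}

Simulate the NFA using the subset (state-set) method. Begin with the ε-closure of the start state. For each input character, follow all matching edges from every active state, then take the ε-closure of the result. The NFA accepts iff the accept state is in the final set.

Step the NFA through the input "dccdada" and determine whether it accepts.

Answer: REJECT

Trace:
start: ε-closure({0}) = {0,1,2,4,6}
'd' @ 1: {1,2,3,4,6,7}  ✓accept
'c' @ 2: {}  — state set empty
rest 'cdada' ignored (set empty)
end set {} — state 1 not in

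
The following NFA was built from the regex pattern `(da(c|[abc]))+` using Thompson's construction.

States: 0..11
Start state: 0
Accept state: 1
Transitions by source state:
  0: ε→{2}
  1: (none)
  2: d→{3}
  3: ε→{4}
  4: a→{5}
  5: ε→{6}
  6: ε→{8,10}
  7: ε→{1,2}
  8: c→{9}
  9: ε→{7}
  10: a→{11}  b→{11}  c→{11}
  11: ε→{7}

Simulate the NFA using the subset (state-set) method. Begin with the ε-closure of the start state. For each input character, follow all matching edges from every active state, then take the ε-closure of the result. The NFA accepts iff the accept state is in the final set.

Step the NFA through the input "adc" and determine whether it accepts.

Answer: REJECT

Derivation:
S₀ = ε-closure({0}) = {0,2}
'a' @ 1: {}  — dead — no transitions
rest 'dc' ignored (set empty)
end set {} — state 1 not in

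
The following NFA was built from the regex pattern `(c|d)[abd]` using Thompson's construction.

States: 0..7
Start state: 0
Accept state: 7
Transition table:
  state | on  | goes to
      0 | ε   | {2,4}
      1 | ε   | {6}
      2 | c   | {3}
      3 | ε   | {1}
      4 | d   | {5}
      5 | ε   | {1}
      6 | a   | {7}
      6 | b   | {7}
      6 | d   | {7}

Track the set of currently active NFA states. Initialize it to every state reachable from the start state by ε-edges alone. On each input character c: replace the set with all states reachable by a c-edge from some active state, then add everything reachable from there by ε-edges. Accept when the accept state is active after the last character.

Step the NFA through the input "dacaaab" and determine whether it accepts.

Answer: REJECT

Trace:
start: ε-closure({0}) = {0,2,4}
'd' @ 1: {1,5,6}
'a' @ 2: {7}  (accept∈set)
'c' @ 3: {}  — state set empty
rest 'aaab' ignored (set empty)
final: {}; accept 7 not in set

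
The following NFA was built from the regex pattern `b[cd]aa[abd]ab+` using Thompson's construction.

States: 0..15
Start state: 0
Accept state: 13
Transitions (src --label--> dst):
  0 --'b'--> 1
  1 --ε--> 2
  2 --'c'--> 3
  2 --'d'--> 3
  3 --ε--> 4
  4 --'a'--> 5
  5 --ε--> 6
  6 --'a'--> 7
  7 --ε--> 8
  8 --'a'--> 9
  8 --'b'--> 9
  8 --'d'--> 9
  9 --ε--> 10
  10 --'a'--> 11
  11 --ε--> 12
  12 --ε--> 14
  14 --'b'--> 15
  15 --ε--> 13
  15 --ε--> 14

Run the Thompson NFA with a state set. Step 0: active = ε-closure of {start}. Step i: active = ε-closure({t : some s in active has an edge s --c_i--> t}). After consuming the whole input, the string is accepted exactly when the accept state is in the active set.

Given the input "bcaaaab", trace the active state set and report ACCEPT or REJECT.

Answer: ACCEPT

Steps:
S₀ = ε-closure({0}) = {0}
'b' @ 1: {1,2}
'c' @ 2: {3,4}
'a' @ 3: {5,6}
'a' @ 4: {7,8}
'a' @ 5: {9,10}
'a' @ 6: {11,12,14}
'b' @ 7: {13,14,15}  [accepting]
after full input: {13,14,15}  (accept=13 in)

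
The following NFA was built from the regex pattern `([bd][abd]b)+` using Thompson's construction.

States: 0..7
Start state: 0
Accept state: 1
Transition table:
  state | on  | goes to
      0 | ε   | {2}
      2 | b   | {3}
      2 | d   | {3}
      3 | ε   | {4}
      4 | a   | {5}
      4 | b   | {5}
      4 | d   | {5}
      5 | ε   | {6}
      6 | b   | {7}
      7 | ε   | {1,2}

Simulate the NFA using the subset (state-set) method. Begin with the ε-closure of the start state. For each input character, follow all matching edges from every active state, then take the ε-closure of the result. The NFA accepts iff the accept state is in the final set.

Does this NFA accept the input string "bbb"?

initial (ε-close {0}): {0,2}
'b' @ 1: {3,4}
'b' @ 2: {5,6}
'b' @ 3: {1,2,7}  (accept∈set)
end set {1,2,7} — state 1 in

Answer: ACCEPT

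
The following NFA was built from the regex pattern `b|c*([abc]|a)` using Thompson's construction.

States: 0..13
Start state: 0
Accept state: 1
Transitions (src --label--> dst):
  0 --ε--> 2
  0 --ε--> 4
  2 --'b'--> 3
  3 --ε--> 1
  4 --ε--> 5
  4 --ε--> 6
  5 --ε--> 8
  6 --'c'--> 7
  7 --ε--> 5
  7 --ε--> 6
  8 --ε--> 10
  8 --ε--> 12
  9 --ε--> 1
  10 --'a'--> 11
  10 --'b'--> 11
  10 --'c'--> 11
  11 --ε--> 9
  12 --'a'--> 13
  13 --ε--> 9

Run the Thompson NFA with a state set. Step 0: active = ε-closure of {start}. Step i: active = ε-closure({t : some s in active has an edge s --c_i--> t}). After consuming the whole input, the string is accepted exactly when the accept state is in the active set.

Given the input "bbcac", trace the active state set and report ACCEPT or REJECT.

Answer: REJECT

Steps:
initial (ε-close {0}): {0,2,4,5,6,8,10,12}
'b' @ 1: {1,3,9,11}  ✓accept
'b' @ 2: {}  — no active states
rest 'cac' ignored (set empty)
final: {}; accept 1 not in set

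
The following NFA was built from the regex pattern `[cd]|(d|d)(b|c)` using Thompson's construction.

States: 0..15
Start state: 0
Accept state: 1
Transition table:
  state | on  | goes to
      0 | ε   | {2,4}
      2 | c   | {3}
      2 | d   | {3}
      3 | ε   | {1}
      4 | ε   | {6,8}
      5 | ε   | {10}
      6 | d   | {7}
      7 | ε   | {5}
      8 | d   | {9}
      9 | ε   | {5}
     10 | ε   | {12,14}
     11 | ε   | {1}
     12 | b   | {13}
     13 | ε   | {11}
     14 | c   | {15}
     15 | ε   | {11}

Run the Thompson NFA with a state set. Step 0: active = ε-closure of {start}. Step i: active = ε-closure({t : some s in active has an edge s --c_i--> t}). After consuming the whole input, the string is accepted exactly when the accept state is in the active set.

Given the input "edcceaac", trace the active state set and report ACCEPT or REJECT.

Answer: REJECT

Trace:
S₀ = ε-closure({0}) = {0,2,4,6,8}
'e' @ 1: {}  — state set empty
rest 'dcceaac' ignored (set empty)
final: {}; accept 1 not in set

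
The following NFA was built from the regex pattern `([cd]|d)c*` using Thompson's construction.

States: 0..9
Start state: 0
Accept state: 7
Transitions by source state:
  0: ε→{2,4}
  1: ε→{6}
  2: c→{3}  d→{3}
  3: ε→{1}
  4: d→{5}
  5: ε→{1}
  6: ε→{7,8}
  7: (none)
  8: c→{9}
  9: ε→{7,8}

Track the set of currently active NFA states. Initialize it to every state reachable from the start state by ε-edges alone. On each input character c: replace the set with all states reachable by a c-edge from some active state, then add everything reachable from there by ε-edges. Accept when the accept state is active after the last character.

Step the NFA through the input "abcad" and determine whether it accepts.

S₀ = ε-closure({0}) = {0,2,4}
'a' @ 1: {}  — dead — no transitions
rest 'bcad' ignored (set empty)
final: {}; accept 7 not in set

Answer: REJECT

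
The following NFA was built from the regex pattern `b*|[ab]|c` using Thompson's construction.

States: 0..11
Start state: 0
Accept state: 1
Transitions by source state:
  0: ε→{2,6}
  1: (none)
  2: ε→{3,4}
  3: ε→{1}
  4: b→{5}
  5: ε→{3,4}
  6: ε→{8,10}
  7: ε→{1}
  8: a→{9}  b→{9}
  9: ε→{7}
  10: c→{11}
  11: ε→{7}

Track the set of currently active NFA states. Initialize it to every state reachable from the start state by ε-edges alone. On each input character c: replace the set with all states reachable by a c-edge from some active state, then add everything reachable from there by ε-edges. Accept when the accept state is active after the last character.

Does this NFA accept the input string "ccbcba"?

S₀ = ε-closure({0}) = {0,1,2,3,4,6,8,10}
'c' @ 1: {1,7,11}  ✓accept
'c' @ 2: {}  — dead — no transitions
rest 'bcba' ignored (set empty)
final: {}; accept 1 not in set

Answer: REJECT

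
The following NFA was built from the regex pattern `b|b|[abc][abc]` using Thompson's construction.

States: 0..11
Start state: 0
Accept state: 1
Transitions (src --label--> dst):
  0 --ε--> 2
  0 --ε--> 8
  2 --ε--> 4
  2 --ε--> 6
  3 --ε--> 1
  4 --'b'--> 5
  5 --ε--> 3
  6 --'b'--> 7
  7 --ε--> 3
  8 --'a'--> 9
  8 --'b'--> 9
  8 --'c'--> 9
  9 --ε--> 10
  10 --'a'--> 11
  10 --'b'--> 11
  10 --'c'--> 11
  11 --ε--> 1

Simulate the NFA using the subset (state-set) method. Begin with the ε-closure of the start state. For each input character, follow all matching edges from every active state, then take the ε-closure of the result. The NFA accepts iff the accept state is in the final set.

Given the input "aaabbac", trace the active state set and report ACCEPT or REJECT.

start: ε-closure({0}) = {0,2,4,6,8}
'a' @ 1: {9,10}
'a' @ 2: {1,11}  (accept∈set)
'a' @ 3: {}  — no active states
rest 'bbac' ignored (set empty)
after full input: {}  (accept=1 not in)

Answer: REJECT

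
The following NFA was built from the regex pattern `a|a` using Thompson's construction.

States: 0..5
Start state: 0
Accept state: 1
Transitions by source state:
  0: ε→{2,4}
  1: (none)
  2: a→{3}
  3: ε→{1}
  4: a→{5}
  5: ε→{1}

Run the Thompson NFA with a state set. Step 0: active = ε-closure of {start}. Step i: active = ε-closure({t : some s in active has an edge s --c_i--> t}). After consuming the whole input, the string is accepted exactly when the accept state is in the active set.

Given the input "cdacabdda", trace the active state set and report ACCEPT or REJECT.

Answer: REJECT

Steps:
start: ε-closure({0}) = {0,2,4}
'c' @ 1: {}  — state set empty
rest 'dacabdda' ignored (set empty)
end set {} — state 1 not in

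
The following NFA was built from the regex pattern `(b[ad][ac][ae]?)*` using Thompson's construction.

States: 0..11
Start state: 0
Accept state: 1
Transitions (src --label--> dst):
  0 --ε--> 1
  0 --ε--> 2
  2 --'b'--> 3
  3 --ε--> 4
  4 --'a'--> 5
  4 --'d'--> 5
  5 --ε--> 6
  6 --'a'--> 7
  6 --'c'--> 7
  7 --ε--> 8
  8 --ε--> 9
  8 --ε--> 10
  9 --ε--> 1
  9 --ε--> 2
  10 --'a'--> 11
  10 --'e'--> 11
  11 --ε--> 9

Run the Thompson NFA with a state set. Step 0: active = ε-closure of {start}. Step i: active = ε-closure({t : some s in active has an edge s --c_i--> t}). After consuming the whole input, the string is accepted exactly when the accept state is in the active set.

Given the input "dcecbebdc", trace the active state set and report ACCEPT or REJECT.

Answer: REJECT

Trace:
initial (ε-close {0}): {0,1,2}
'd' @ 1: {}  — state set empty
rest 'cecbebdc' ignored (set empty)
end set {} — state 1 not in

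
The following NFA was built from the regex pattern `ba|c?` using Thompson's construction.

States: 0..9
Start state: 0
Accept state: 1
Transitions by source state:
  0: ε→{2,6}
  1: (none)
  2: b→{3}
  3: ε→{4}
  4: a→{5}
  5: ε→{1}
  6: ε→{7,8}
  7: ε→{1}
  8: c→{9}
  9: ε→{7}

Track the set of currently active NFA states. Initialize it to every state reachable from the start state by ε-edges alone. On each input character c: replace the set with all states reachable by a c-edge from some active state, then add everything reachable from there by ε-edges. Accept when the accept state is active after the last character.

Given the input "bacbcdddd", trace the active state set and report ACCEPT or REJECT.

start: ε-closure({0}) = {0,1,2,6,7,8}
'b' @ 1: {3,4}
'a' @ 2: {1,5}  (accept∈set)
'c' @ 3: {}  — state set empty
rest 'bcdddd' ignored (set empty)
end set {} — state 1 not in

Answer: REJECT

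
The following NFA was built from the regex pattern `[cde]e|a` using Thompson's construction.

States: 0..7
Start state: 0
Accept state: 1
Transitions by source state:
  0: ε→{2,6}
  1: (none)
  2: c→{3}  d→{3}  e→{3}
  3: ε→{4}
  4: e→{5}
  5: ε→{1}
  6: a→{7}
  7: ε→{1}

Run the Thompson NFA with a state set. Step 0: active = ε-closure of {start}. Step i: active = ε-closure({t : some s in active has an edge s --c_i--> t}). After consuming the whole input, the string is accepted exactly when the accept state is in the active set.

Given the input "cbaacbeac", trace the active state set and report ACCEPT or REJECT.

Answer: REJECT

Derivation:
initial (ε-close {0}): {0,2,6}
'c' @ 1: {3,4}
'b' @ 2: {}  — no active states
rest 'aacbeac' ignored (set empty)
final: {}; accept 1 not in set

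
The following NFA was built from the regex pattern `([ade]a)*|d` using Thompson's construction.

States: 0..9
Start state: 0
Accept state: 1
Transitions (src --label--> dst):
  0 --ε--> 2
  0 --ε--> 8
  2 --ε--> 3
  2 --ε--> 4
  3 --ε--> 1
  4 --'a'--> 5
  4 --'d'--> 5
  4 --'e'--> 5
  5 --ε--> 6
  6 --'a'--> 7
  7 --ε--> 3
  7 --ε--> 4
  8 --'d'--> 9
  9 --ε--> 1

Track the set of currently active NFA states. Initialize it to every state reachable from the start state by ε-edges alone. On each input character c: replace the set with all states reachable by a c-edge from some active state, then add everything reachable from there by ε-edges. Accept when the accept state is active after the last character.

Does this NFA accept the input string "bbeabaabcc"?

Answer: REJECT

Derivation:
start: ε-closure({0}) = {0,1,2,3,4,8}
'b' @ 1: {}  — no active states
rest 'beabaabcc' ignored (set empty)
after full input: {}  (accept=1 not in)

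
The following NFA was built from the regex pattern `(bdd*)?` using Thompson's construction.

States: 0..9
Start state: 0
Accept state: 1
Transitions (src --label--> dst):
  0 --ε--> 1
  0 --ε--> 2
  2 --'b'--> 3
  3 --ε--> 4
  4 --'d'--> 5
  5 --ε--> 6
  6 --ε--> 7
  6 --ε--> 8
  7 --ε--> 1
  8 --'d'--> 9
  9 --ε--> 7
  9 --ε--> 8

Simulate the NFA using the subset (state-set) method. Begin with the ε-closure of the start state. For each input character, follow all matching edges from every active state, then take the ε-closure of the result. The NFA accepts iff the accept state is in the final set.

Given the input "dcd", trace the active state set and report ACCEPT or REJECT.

Answer: REJECT

Derivation:
start: ε-closure({0}) = {0,1,2}
'd' @ 1: {}  — dead — no transitions
rest 'cd' ignored (set empty)
end set {} — state 1 not in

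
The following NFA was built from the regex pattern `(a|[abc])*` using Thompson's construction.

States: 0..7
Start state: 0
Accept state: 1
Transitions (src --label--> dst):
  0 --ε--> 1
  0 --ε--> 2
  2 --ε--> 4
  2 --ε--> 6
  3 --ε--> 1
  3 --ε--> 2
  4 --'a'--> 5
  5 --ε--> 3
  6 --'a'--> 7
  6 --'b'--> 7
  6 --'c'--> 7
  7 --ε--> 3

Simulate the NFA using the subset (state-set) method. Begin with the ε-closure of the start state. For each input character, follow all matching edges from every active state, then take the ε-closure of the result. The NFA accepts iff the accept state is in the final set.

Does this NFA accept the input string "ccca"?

initial (ε-close {0}): {0,1,2,4,6}
'c' @ 1: {1,2,3,4,6,7}  (accept∈set)
'c' @ 2: {1,2,3,4,6,7}  (accept∈set)
'c' @ 3: {1,2,3,4,6,7}  (accept∈set)
'a' @ 4: {1,2,3,4,5,6,7}  (accept∈set)
after full input: {1,2,3,4,5,6,7}  (accept=1 in)

Answer: ACCEPT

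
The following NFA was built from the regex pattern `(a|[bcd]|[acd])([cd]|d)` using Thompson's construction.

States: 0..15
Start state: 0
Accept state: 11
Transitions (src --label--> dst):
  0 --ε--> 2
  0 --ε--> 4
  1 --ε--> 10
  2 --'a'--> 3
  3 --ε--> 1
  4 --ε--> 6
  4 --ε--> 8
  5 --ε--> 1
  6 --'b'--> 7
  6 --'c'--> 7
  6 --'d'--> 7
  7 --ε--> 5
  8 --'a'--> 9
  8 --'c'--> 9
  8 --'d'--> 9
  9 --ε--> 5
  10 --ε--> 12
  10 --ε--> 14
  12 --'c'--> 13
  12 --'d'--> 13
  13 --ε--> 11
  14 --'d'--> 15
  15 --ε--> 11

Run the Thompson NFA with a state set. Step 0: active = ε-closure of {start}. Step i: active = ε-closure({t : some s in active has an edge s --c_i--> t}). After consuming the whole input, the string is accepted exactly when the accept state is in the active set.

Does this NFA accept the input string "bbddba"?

initial (ε-close {0}): {0,2,4,6,8}
'b' @ 1: {1,5,7,10,12,14}
'b' @ 2: {}  — state set empty
rest 'ddba' ignored (set empty)
end set {} — state 11 not in

Answer: REJECT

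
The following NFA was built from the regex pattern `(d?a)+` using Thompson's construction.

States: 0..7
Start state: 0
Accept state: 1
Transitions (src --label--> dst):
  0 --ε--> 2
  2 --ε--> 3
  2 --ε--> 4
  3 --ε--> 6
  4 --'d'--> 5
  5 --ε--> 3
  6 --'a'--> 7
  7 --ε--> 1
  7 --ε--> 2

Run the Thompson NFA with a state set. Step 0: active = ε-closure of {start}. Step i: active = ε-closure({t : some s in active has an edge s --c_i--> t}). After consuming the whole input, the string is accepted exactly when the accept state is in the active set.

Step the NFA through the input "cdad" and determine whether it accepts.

Answer: REJECT

Trace:
start: ε-closure({0}) = {0,2,3,4,6}
'c' @ 1: {}  — state set empty
rest 'dad' ignored (set empty)
after full input: {}  (accept=1 not in)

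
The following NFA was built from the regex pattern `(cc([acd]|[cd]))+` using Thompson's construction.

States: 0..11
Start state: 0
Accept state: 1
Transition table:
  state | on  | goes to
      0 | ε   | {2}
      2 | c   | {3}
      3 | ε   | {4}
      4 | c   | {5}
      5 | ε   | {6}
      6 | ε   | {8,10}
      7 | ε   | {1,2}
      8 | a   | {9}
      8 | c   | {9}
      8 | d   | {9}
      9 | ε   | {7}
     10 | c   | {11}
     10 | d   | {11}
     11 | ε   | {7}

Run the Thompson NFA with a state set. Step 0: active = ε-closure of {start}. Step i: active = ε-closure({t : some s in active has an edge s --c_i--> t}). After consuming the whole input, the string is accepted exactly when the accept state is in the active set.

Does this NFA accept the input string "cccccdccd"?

Answer: ACCEPT

Steps:
start: ε-closure({0}) = {0,2}
'c' @ 1: {3,4}
'c' @ 2: {5,6,8,10}
'c' @ 3: {1,2,7,9,11}  (accept∈set)
'c' @ 4: {3,4}
'c' @ 5: {5,6,8,10}
'd' @ 6: {1,2,7,9,11}  (accept∈set)
'c' @ 7: {3,4}
'c' @ 8: {5,6,8,10}
'd' @ 9: {1,2,7,9,11}  (accept∈set)
final: {1,2,7,9,11}; accept 1 in set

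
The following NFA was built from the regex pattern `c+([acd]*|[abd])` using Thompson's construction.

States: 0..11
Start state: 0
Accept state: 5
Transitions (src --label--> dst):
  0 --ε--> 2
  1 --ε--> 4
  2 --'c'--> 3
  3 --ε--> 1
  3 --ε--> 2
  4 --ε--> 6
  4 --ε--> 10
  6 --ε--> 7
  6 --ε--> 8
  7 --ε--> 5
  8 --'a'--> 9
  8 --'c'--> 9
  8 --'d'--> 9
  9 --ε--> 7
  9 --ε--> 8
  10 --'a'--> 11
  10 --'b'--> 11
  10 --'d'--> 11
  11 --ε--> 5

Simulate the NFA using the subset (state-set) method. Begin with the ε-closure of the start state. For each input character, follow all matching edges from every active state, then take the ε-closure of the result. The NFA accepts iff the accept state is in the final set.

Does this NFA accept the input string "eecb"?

initial (ε-close {0}): {0,2}
'e' @ 1: {}  — state set empty
rest 'ecb' ignored (set empty)
final: {}; accept 5 not in set

Answer: REJECT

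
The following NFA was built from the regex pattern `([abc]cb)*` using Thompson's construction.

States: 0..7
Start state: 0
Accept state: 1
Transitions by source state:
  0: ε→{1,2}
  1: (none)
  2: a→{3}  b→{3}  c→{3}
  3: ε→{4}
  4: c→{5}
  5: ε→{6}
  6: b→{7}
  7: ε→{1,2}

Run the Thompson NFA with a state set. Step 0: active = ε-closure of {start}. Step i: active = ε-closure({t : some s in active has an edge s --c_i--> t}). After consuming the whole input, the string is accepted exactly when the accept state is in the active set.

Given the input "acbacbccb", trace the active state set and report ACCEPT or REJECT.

Answer: ACCEPT

Derivation:
S₀ = ε-closure({0}) = {0,1,2}
'a' @ 1: {3,4}
'c' @ 2: {5,6}
'b' @ 3: {1,2,7}  ✓accept
'a' @ 4: {3,4}
'c' @ 5: {5,6}
'b' @ 6: {1,2,7}  ✓accept
'c' @ 7: {3,4}
'c' @ 8: {5,6}
'b' @ 9: {1,2,7}  ✓accept
end set {1,2,7} — state 1 in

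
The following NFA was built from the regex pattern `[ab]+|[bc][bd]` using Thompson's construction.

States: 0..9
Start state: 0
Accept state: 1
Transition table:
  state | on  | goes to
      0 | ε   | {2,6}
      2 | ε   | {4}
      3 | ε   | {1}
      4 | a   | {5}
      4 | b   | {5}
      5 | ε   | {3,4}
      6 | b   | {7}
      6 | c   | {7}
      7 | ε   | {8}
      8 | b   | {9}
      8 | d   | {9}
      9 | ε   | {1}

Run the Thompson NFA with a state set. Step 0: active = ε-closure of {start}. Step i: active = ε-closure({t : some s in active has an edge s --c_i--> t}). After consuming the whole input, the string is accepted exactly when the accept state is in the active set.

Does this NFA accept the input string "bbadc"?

start: ε-closure({0}) = {0,2,4,6}
'b' @ 1: {1,3,4,5,7,8}  ✓accept
'b' @ 2: {1,3,4,5,9}  ✓accept
'a' @ 3: {1,3,4,5}  ✓accept
'd' @ 4: {}  — no active states
rest 'c' ignored (set empty)
final: {}; accept 1 not in set

Answer: REJECT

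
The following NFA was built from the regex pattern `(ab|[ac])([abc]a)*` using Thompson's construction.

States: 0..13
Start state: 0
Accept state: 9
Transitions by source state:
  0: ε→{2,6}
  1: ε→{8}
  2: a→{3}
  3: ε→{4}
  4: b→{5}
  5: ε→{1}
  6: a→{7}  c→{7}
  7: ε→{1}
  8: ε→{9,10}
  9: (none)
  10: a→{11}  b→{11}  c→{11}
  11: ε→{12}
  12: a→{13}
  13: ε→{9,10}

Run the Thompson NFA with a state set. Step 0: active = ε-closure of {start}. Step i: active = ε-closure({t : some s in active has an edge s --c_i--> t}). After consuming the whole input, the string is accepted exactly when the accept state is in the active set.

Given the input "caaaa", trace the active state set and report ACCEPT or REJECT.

Answer: ACCEPT

Derivation:
initial (ε-close {0}): {0,2,6}
'c' @ 1: {1,7,8,9,10}  (accept∈set)
'a' @ 2: {11,12}
'a' @ 3: {9,10,13}  (accept∈set)
'a' @ 4: {11,12}
'a' @ 5: {9,10,13}  (accept∈set)
after full input: {9,10,13}  (accept=9 in)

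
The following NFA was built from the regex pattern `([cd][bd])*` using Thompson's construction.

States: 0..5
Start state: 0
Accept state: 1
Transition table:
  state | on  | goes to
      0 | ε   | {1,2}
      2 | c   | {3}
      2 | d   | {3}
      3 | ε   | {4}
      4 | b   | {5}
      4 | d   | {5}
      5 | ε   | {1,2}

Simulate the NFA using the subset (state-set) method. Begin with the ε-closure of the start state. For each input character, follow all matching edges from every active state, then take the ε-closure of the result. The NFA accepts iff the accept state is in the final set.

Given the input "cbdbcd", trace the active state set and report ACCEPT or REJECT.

Answer: ACCEPT

Steps:
start: ε-closure({0}) = {0,1,2}
'c' @ 1: {3,4}
'b' @ 2: {1,2,5}  [accepting]
'd' @ 3: {3,4}
'b' @ 4: {1,2,5}  [accepting]
'c' @ 5: {3,4}
'd' @ 6: {1,2,5}  [accepting]
after full input: {1,2,5}  (accept=1 in)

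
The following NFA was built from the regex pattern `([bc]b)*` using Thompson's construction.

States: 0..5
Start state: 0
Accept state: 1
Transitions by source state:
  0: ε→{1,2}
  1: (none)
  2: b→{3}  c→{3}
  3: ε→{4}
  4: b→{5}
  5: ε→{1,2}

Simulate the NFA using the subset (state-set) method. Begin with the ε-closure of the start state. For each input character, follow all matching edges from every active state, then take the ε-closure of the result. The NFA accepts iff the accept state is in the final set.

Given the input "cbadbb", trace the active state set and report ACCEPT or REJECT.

Answer: REJECT

Trace:
initial (ε-close {0}): {0,1,2}
'c' @ 1: {3,4}
'b' @ 2: {1,2,5}  [accepting]
'a' @ 3: {}  — no active states
rest 'dbb' ignored (set empty)
after full input: {}  (accept=1 not in)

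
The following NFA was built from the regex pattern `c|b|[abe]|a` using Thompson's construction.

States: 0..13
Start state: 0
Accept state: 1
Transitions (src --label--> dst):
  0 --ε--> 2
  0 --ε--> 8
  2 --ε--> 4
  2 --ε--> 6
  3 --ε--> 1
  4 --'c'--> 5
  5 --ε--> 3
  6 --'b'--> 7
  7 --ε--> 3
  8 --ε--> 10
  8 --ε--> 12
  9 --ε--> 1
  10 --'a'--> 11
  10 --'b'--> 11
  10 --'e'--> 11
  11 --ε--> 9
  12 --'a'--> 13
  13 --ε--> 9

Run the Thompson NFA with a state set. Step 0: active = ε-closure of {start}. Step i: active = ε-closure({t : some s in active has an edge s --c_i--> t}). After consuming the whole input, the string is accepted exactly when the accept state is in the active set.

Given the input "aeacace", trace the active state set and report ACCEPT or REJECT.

Answer: REJECT

Trace:
start: ε-closure({0}) = {0,2,4,6,8,10,12}
'a' @ 1: {1,9,11,13}  [accepting]
'e' @ 2: {}  — dead — no transitions
rest 'acace' ignored (set empty)
end set {} — state 1 not in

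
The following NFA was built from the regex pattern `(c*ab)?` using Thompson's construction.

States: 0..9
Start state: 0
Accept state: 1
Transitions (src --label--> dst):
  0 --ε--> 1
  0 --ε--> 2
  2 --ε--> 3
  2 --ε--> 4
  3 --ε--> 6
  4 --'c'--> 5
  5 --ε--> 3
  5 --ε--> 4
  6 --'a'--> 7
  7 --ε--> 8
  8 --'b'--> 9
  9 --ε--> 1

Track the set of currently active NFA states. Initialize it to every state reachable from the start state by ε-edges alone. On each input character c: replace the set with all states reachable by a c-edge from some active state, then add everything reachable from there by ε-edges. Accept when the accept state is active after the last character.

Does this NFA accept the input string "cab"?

start: ε-closure({0}) = {0,1,2,3,4,6}
'c' @ 1: {3,4,5,6}
'a' @ 2: {7,8}
'b' @ 3: {1,9}  (accept∈set)
final: {1,9}; accept 1 in set

Answer: ACCEPT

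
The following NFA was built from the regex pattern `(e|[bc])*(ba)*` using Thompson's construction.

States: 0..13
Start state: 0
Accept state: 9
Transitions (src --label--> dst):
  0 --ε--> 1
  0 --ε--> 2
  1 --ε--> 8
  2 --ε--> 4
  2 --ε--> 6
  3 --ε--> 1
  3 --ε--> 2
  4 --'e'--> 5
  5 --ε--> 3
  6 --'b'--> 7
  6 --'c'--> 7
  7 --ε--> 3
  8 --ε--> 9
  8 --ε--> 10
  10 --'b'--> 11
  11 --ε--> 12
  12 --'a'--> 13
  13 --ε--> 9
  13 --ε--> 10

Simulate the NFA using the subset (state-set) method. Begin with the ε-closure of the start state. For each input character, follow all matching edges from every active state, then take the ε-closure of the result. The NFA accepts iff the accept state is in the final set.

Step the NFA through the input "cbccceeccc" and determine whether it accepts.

Answer: ACCEPT

Steps:
S₀ = ε-closure({0}) = {0,1,2,4,6,8,9,10}
'c' @ 1: {1,2,3,4,6,7,8,9,10}  ✓accept
'b' @ 2: {1,2,3,4,6,7,8,9,10,11,12}  ✓accept
'c' @ 3: {1,2,3,4,6,7,8,9,10}  ✓accept
'c' @ 4: {1,2,3,4,6,7,8,9,10}  ✓accept
'c' @ 5: {1,2,3,4,6,7,8,9,10}  ✓accept
'e' @ 6: {1,2,3,4,5,6,8,9,10}  ✓accept
'e' @ 7: {1,2,3,4,5,6,8,9,10}  ✓accept
'c' @ 8: {1,2,3,4,6,7,8,9,10}  ✓accept
'c' @ 9: {1,2,3,4,6,7,8,9,10}  ✓accept
'c' @ 10: {1,2,3,4,6,7,8,9,10}  ✓accept
after full input: {1,2,3,4,6,7,8,9,10}  (accept=9 in)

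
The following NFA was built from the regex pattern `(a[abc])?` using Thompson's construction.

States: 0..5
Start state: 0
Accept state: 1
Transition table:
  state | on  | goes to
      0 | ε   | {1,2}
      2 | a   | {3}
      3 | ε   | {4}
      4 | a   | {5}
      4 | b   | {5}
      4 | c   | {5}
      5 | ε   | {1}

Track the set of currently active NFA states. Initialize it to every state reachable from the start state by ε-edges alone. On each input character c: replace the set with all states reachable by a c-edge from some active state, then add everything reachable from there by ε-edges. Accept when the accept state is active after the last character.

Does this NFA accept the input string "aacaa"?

initial (ε-close {0}): {0,1,2}
'a' @ 1: {3,4}
'a' @ 2: {1,5}  [accepting]
'c' @ 3: {}  — state set empty
rest 'aa' ignored (set empty)
after full input: {}  (accept=1 not in)

Answer: REJECT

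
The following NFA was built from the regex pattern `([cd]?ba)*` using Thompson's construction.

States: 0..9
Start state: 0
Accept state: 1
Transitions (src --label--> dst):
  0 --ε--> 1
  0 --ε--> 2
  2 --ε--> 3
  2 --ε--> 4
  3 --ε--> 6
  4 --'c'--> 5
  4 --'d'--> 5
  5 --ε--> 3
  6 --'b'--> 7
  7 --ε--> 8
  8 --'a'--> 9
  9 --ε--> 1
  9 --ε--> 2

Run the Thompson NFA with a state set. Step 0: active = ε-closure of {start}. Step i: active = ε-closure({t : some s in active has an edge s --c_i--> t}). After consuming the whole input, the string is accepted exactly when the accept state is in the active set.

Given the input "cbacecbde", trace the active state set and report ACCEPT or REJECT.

Answer: REJECT

Steps:
initial (ε-close {0}): {0,1,2,3,4,6}
'c' @ 1: {3,5,6}
'b' @ 2: {7,8}
'a' @ 3: {1,2,3,4,6,9}  [accepting]
'c' @ 4: {3,5,6}
'e' @ 5: {}  — dead — no transitions
rest 'cbde' ignored (set empty)
final: {}; accept 1 not in set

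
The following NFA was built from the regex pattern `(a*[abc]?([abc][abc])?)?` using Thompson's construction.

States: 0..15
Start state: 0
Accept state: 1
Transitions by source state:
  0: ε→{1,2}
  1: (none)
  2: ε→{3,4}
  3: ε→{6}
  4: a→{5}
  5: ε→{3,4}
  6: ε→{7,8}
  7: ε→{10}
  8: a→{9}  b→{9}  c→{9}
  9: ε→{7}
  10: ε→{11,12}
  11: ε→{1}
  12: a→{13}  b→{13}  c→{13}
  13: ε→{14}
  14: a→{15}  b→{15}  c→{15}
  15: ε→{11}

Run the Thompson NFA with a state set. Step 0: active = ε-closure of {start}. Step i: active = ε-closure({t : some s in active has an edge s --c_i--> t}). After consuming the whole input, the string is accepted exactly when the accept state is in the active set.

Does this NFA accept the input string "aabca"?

initial (ε-close {0}): {0,1,2,3,4,6,7,8,10,11,12}
'a' @ 1: {1,3,4,5,6,7,8,9,10,11,12,13,14}  [accepting]
'a' @ 2: {1,3,4,5,6,7,8,9,10,11,12,13,14,15}  [accepting]
'b' @ 3: {1,7,9,10,11,12,13,14,15}  [accepting]
'c' @ 4: {1,11,13,14,15}  [accepting]
'a' @ 5: {1,11,15}  [accepting]
after full input: {1,11,15}  (accept=1 in)

Answer: ACCEPT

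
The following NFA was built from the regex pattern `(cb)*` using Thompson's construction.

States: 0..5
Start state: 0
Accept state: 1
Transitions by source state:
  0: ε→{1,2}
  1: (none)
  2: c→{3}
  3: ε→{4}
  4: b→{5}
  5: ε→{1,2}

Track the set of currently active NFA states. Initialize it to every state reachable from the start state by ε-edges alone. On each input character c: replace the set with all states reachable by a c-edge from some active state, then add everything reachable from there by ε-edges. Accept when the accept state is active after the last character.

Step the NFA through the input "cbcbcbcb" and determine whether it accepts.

initial (ε-close {0}): {0,1,2}
'c' @ 1: {3,4}
'b' @ 2: {1,2,5}  ✓accept
'c' @ 3: {3,4}
'b' @ 4: {1,2,5}  ✓accept
'c' @ 5: {3,4}
'b' @ 6: {1,2,5}  ✓accept
'c' @ 7: {3,4}
'b' @ 8: {1,2,5}  ✓accept
end set {1,2,5} — state 1 in

Answer: ACCEPT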